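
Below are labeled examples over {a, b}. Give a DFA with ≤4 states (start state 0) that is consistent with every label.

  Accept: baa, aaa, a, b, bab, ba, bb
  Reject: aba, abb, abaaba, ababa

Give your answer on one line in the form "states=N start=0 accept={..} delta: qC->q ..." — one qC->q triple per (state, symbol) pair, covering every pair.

Fold the examples into a partial DFA from state 0: repeatedly fix the first undefined (state, symbol) met by the shortest-then-alphabetical prefix, trying targets in increasing order and rejecting any under which an Accept and a Reject string meet in one state with the same remainder; add a state when all current targets are rejected. Accepting states are where Accept strings end.
a: 0a undefined. 0a->0: no, ba/aba meet in 0 with "ba" left. Open state 1: 0a->1.
b: 0b undefined. 0b->0: ok.
aa: 1a undefined. 1a->0: ok.
ab: 1b undefined. 1b->0: no, baa/abb meet in 0. 1b->1: no, baa/aba meet in 0. Open state 2: 1b->2.
aba: 2a undefined. 2a->0: no, baa/aba meet in 0. 2a->1: no, aaa/aba meet in 1. 2a->2: no, bab/aba meet in 2. Open state 3: 2a->3.
abb: 2b undefined. 2b->0: no, baa/abb meet in 0. 2b->1: no, aaa/abb meet in 1. 2b->2: no, bab/abb meet in 2. 2b->3: ok.
abaa: 3a undefined. 3a->0: no, aaa/abaaba meet in 1. 3a->1: ok.
abab: 3b undefined. 3b->0: no, aaa/ababa meet in 1. 3b->1: no, baa/ababa meet in 0. 3b->2: ok.
All examples now run through 4 states with every (state, symbol) defined. Accept strings end in {0,1,2}, Reject strings end in {3}; accept={0,1,2}.

states=4 start=0 accept={0,1,2} delta: 0a->1 0b->0 1a->0 1b->2 2a->3 2b->3 3a->1 3b->2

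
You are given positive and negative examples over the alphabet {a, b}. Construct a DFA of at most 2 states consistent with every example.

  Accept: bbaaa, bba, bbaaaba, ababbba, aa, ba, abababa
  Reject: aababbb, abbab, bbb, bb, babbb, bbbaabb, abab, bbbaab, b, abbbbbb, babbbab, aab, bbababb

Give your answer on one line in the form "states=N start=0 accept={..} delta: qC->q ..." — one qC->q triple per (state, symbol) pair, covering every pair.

states=2 start=0 accept={0} delta: 0a->0 0b->1 1a->0 1b->1

State merging on the prefix tree: take the shortest (then alphabetical) example prefix whose next move is undefined and point that move at state 0, else 1, else 2, ...; a target is out if some Accept/Reject pair would then sit in one state with the same input left (inseparable). If every existing state is out, open a new one.
a: 0a undefined. 0a->0: ok.
b: 0b undefined. 0b->0: no, bbaaa/aababbb meet in 0. Open state 1: 0b->1.
ba: 1a undefined. 1a->0: ok.
bb: 1b undefined. 1b->0: no, bbaaa/bb meet in 0. 1b->1: ok.
All examples now run through 2 states with every (state, symbol) defined. Accept strings end in {0}, Reject strings end in {1}; accept={0}.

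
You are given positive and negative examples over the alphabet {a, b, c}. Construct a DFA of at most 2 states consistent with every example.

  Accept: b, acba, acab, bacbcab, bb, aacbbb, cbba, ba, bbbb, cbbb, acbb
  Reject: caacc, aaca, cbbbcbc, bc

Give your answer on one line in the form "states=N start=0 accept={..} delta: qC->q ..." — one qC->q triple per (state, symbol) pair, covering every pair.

states=2 start=0 accept={0} delta: 0a->0 0b->0 0c->1 1a->1 1b->0 1c->0

Fold the examples into a partial DFA from state 0: repeatedly fix the first undefined (state, symbol) met by the shortest-then-alphabetical prefix, trying targets in increasing order and rejecting any under which an Accept and a Reject string meet in one state with the same remainder; add a state when all current targets are rejected. Accepting states are where Accept strings end.
a: 0a undefined. 0a->0: ok.
b: 0b undefined. 0b->0: ok.
c: 0c undefined. 0c->0: no, b/caacc meet in 0. Open state 1: 0c->1.
ca: 1a undefined. 1a->0: no, b/aaca meet in 0. 1a->1: ok.
cb: 1b undefined. 1b->0: ok.
caac: 1c undefined. 1c->0: ok.
All examples now run through 2 states with every (state, symbol) defined. Accept strings end in {0}, Reject strings end in {1}; accept={0}.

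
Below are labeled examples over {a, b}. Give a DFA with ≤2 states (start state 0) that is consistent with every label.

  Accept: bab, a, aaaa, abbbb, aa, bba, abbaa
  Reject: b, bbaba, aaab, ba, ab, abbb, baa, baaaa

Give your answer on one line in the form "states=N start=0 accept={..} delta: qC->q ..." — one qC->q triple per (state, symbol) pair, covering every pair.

Fold the examples into a partial DFA from state 0: repeatedly fix the first undefined (state, symbol) met by the shortest-then-alphabetical prefix, trying targets in increasing order and rejecting any under which an Accept and a Reject string meet in one state with the same remainder; add a state when all current targets are rejected. Accepting states are where Accept strings end.
a: 0a undefined. 0a->0: ok.
b: 0b undefined. 0b->0: no, bab/b meet in 0. Open state 1: 0b->1.
ba: 1a undefined. 1a->0: no, bab/b meet in 1. 1a->1: ok.
bb: 1b undefined. 1b->0: ok.
All examples now run through 2 states with every (state, symbol) defined. Accept strings end in {0}, Reject strings end in {1}; accept={0}.

states=2 start=0 accept={0} delta: 0a->0 0b->1 1a->1 1b->0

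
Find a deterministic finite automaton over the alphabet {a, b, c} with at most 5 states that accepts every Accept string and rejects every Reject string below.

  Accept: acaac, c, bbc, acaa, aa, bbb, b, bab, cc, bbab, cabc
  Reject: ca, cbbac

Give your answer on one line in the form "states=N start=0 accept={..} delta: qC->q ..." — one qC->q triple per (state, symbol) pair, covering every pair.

Fold the examples into a partial DFA from state 0: repeatedly fix the first undefined (state, symbol) met by the shortest-then-alphabetical prefix, trying targets in increasing order and rejecting any under which an Accept and a Reject string meet in one state with the same remainder; add a state when all current targets are rejected. Accepting states are where Accept strings end.
a: 0a undefined. 0a->0: ok.
b: 0b undefined. 0b->0: ok.
c: 0c undefined. 0c->0: no, acaac/ca meet in 0. Open state 1: 0c->1.
ca: 1a undefined. 1a->0: no, acaa/ca meet in 0. 1a->1: no, c/ca meet in 1. Open state 2: 1a->2.
cb: 1b undefined. 1b->0: no, c/cbbac meet in 1. 1b->1: ok.
cc: 1c undefined. 1c->0: ok.
cab: 2b undefined. 2b->0: ok.
acaa: 2a undefined. 2a->0: ok.
cbbac: 2c undefined. 2c->0: no, acaa/cbbac meet in 0. 2c->1: no, acaac/cbbac meet in 1. 2c->2: ok.
All examples now run through 3 states with every (state, symbol) defined. Accept strings end in {0,1}, Reject strings end in {2}; accept={0,1}.

states=3 start=0 accept={0,1} delta: 0a->0 0b->0 0c->1 1a->2 1b->1 1c->0 2a->0 2b->0 2c->2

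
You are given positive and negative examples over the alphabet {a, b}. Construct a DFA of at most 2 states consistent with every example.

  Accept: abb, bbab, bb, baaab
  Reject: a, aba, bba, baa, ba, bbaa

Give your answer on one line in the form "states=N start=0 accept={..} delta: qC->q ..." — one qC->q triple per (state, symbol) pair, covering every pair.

states=2 start=0 accept={1} delta: 0a->0 0b->1 1a->0 1b->1

State merging on the prefix tree: take the shortest (then alphabetical) example prefix whose next move is undefined and point that move at state 0, else 1, else 2, ...; a target is out if some Accept/Reject pair would then sit in one state with the same input left (inseparable). If every existing state is out, open a new one.
a: 0a undefined. 0a->0: ok.
b: 0b undefined. 0b->0: no, abb/a meet in 0. Open state 1: 0b->1.
ba: 1a undefined. 1a->0: ok.
bb: 1b undefined. 1b->0: no, abb/a meet in 0. 1b->1: ok.
All examples now run through 2 states with every (state, symbol) defined. Accept strings end in {1}, Reject strings end in {0}; accept={1}.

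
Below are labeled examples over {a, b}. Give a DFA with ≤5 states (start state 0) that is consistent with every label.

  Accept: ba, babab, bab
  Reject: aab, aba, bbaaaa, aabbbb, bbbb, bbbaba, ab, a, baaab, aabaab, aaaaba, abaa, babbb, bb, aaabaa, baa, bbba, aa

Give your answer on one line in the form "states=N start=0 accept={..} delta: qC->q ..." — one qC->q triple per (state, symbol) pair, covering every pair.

Grow the machine one transition at a time. Run the examples from 0; the earliest place one falls off (shortest prefix, ties alphabetical) gets sent to the lowest-numbered state that keeps every Accept/Reject pair distinguishable — a pair clashes when both reach the same state with identical unread suffix — and to a fresh state only if none does.
a: 0a undefined. 0a->0: no, ba/aba meet in 0 with "ba" left. Open state 1: 0a->1.
b: 0b undefined. 0b->0: no, ba/a meet in 1. 0b->1: no, ba/aa meet in 1 with "a" left. Open state 2: 0b->2.
aa: 1a undefined. 1a->0: no, ba/aaaaba meet in 2 with "a" left. 1a->1: ok.
ab: 1b undefined. 1b->0: ok.
ba: 2a undefined. 2a->0: no, ba/aab meet in 0. 2a->1: no, ba/aba meet in 1. 2a->2: no, ba/baa meet in 2. Open state 3: 2a->3.
bb: 2b undefined. 2b->0: no, ba/bbba meet in 3. 2b->1: ok.
baa: 3a undefined. 3a->0: ok.
bab: 3b undefined. 3b->0: no, babab/aab meet in 0. 3b->1: no, babab/aab meet in 0. 3b->2: no, babab/bbbb meet in 2. 3b->3: no, ba/babbb meet in 3. Open state 4: 3b->4.
baba: 4a undefined. 4a->0: no, babab/bbbb meet in 2. 4a->1: no, babab/aab meet in 0. 4a->2: no, babab/aba meet in 1. 4a->3: ok.
babb: 4b undefined. 4b->0: ok.
All examples now run through 5 states with every (state, symbol) defined. Accept strings end in {3,4}, Reject strings end in {0,1,2}; accept={3,4}.

states=5 start=0 accept={3,4} delta: 0a->1 0b->2 1a->1 1b->0 2a->3 2b->1 3a->0 3b->4 4a->3 4b->0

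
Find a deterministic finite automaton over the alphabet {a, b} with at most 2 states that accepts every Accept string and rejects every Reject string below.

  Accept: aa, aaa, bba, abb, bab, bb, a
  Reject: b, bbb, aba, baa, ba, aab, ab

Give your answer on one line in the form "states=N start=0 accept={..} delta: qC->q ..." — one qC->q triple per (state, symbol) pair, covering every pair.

Fold the examples into a partial DFA from state 0: repeatedly fix the first undefined (state, symbol) met by the shortest-then-alphabetical prefix, trying targets in increasing order and rejecting any under which an Accept and a Reject string meet in one state with the same remainder; add a state when all current targets are rejected. Accepting states are where Accept strings end.
a: 0a undefined. 0a->0: ok.
b: 0b undefined. 0b->0: no, aa/b meet in 0. Open state 1: 0b->1.
ba: 1a undefined. 1a->0: no, aa/aba meet in 0. 1a->1: ok.
bb: 1b undefined. 1b->0: ok.
All examples now run through 2 states with every (state, symbol) defined. Accept strings end in {0}, Reject strings end in {1}; accept={0}.

states=2 start=0 accept={0} delta: 0a->0 0b->1 1a->1 1b->0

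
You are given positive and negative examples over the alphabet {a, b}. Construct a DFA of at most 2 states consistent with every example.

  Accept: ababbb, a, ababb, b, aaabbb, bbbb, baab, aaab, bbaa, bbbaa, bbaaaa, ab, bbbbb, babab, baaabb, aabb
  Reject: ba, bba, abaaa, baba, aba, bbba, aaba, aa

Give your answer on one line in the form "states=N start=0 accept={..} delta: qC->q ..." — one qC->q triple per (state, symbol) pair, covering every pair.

Grow the machine one transition at a time. Run the examples from 0; the earliest place one falls off (shortest prefix, ties alphabetical) gets sent to the lowest-numbered state that keeps every Accept/Reject pair distinguishable — a pair clashes when both reach the same state with identical unread suffix — and to a fresh state only if none does.
a: 0a undefined. 0a->0: no, a/aa meet in 0. Open state 1: 0a->1.
b: 0b undefined. 0b->0: no, a/ba meet in 1. 0b->1: ok.
aa: 1a undefined. 1a->0: ok.
ab: 1b undefined. 1b->0: no, ababbb/ba meet in 0. 1b->1: ok.
All examples now run through 2 states with every (state, symbol) defined. Accept strings end in {1}, Reject strings end in {0}; accept={1}.

states=2 start=0 accept={1} delta: 0a->1 0b->1 1a->0 1b->1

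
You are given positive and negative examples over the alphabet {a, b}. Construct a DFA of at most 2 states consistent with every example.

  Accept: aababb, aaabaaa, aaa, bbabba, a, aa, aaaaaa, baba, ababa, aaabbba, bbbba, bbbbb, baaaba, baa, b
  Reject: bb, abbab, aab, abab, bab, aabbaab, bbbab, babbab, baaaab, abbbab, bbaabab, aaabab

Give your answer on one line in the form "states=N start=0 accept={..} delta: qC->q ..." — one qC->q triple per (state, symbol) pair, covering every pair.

Grow the machine one transition at a time. Run the examples from 0; the earliest place one falls off (shortest prefix, ties alphabetical) gets sent to the lowest-numbered state that keeps every Accept/Reject pair distinguishable — a pair clashes when both reach the same state with identical unread suffix — and to a fresh state only if none does.
a: 0a undefined. 0a->0: no, b/aab meet in 0 with "b" left. Open state 1: 0a->1.
b: 0b undefined. 0b->0: no, bbbbb/bb meet in 0. 0b->1: ok.
aa: 1a undefined. 1a->0: no, aababb/bb meet in 1 with "b" left. 1a->1: ok.
ab: 1b undefined. 1b->0: ok.
All examples now run through 2 states with every (state, symbol) defined. Accept strings end in {1}, Reject strings end in {0}; accept={1}.

states=2 start=0 accept={1} delta: 0a->1 0b->1 1a->1 1b->0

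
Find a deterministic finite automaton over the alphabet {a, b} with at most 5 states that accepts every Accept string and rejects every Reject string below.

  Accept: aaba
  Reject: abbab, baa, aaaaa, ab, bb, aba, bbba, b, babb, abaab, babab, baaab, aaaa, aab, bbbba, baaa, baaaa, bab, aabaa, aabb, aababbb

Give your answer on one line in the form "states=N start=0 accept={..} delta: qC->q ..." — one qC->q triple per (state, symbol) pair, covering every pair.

Grow the machine one transition at a time. Run the examples from 0; the earliest place one falls off (shortest prefix, ties alphabetical) gets sent to the lowest-numbered state that keeps every Accept/Reject pair distinguishable — a pair clashes when both reach the same state with identical unread suffix — and to a fresh state only if none does.
a: 0a undefined. 0a->0: no, aaba/aba meet in 0 with "ba" left. Open state 1: 0a->1.
b: 0b undefined. 0b->0: ok.
aa: 1a undefined. 1a->0: no, aaba/aaaaa meet in 1. 1a->1: no, aaba/aba meet in 1 with "ba" left. Open state 2: 1a->2.
ab: 1b undefined. 1b->0: ok.
aaa: 2a undefined. 2a->0: ok.
aab: 2b undefined. 2b->0: no, aaba/aba meet in 1. 2b->1: no, aaba/baa meet in 2. 2b->2: no, aaba/abbab meet in 0. Open state 3: 2b->3.
aaba: 3a undefined. 3a->0: no, aaba/abbab meet in 0. 3a->1: no, aaba/aba meet in 1. 3a->2: no, aaba/baa meet in 2. 3a->3: no, aaba/abaab meet in 3. Open state 4: 3a->4.
aabb: 3b undefined. 3b->0: ok.
aabaa: 4a undefined. 4a->0: ok.
aabab: 4b undefined. 4b->0: ok.
All examples now run through 5 states with every (state, symbol) defined. Accept strings end in {4}, Reject strings end in {0,1,2,3}; accept={4}.

states=5 start=0 accept={4} delta: 0a->1 0b->0 1a->2 1b->0 2a->0 2b->3 3a->4 3b->0 4a->0 4b->0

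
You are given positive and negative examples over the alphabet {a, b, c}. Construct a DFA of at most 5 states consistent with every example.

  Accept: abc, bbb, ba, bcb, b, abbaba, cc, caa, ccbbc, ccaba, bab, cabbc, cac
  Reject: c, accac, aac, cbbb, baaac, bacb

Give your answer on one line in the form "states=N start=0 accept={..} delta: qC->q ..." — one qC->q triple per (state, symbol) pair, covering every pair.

Fold the examples into a partial DFA from state 0: repeatedly fix the first undefined (state, symbol) met by the shortest-then-alphabetical prefix, trying targets in increasing order and rejecting any under which an Accept and a Reject string meet in one state with the same remainder; add a state when all current targets are rejected. Accepting states are where Accept strings end.
a: 0a undefined. 0a->0: ok.
b: 0b undefined. 0b->0: no, abc/c meet in 0 with "c" left. Open state 1: 0b->1.
c: 0c undefined. 0c->0: no, bbb/cbbb meet in 1 with "bb" left. 0c->1: no, b/c meet in 1. Open state 2: 0c->2.
ba: 1a undefined. 1a->0: ok.
bb: 1b undefined. 1b->0: ok.
bc: 1c undefined. 1c->0: ok.
ca: 2a undefined. 2a->0: no, cabbc/c meet in 2. 2a->1: ok.
cb: 2b undefined. 2b->0: no, abc/cbbb meet in 0. 2b->1: no, bbb/cbbb meet in 1. 2b->2: ok.
cc: 2c undefined. 2c->0: no, ccbbc/c meet in 2. 2c->1: ok.
All examples now run through 3 states with every (state, symbol) defined. Accept strings end in {0,1}, Reject strings end in {2}; accept={0,1}.

states=3 start=0 accept={0,1} delta: 0a->0 0b->1 0c->2 1a->0 1b->0 1c->0 2a->1 2b->2 2c->1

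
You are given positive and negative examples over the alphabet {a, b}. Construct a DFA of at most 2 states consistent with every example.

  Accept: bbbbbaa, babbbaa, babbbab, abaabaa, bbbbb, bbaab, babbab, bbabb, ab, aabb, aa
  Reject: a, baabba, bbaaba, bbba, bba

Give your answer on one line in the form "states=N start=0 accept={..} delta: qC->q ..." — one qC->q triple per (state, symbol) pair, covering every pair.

State merging on the prefix tree: take the shortest (then alphabetical) example prefix whose next move is undefined and point that move at state 0, else 1, else 2, ...; a target is out if some Accept/Reject pair would then sit in one state with the same input left (inseparable). If every existing state is out, open a new one.
a: 0a undefined. 0a->0: no, aa/a meet in 0. Open state 1: 0a->1.
b: 0b undefined. 0b->0: ok.
aa: 1a undefined. 1a->0: ok.
ab: 1b undefined. 1b->0: ok.
All examples now run through 2 states with every (state, symbol) defined. Accept strings end in {0}, Reject strings end in {1}; accept={0}.

states=2 start=0 accept={0} delta: 0a->1 0b->0 1a->0 1b->0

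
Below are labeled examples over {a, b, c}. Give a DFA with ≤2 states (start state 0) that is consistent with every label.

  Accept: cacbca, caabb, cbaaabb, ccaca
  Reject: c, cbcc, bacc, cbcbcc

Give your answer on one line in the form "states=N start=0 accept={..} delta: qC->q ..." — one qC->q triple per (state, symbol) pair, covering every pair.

Grow the machine one transition at a time. Run the examples from 0; the earliest place one falls off (shortest prefix, ties alphabetical) gets sent to the lowest-numbered state that keeps every Accept/Reject pair distinguishable — a pair clashes when both reach the same state with identical unread suffix — and to a fresh state only if none does.
b: 0b undefined. 0b->0: ok.
c: 0c undefined. 0c->0: ok.
ba: 0a undefined. 0a->0: no, cacbca/c meet in 0. Open state 1: 0a->1.
bac: 1c undefined. 1c->0: ok.
caa: 1a undefined. 1a->0: no, caabb/c meet in 0. 1a->1: ok.
caab: 1b undefined. 1b->0: no, caabb/c meet in 0. 1b->1: ok.
All examples now run through 2 states with every (state, symbol) defined. Accept strings end in {1}, Reject strings end in {0}; accept={1}.

states=2 start=0 accept={1} delta: 0a->1 0b->0 0c->0 1a->1 1b->1 1c->0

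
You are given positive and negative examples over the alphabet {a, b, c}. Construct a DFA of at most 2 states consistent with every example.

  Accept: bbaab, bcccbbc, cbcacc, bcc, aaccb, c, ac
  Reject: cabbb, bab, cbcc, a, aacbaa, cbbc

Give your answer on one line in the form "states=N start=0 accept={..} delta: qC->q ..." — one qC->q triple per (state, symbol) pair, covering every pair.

Grow the machine one transition at a time. Run the examples from 0; the earliest place one falls off (shortest prefix, ties alphabetical) gets sent to the lowest-numbered state that keeps every Accept/Reject pair distinguishable — a pair clashes when both reach the same state with identical unread suffix — and to a fresh state only if none does.
a: 0a undefined. 0a->0: ok.
b: 0b undefined. 0b->0: no, bbaab/bab meet in 0. Open state 1: 0b->1.
c: 0c undefined. 0c->0: no, bcc/cbcc meet in 1 with "cc" left. 0c->1: ok.
ba: 1a undefined. 1a->0: no, c/bab meet in 1. 1a->1: ok.
bb: 1b undefined. 1b->0: ok.
bc: 1c undefined. 1c->0: ok.
All examples now run through 2 states with every (state, symbol) defined. Accept strings end in {1}, Reject strings end in {0}; accept={1}.

states=2 start=0 accept={1} delta: 0a->0 0b->1 0c->1 1a->1 1b->0 1c->0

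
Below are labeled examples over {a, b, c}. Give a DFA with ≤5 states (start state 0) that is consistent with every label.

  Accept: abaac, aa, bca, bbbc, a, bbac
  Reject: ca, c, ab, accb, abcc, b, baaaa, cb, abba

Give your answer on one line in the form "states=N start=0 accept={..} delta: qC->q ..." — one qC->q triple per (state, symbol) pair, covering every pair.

states=2 start=0 accept={0} delta: 0a->0 0b->1 0c->1 1a->1 1b->1 1c->0

Fold the examples into a partial DFA from state 0: repeatedly fix the first undefined (state, symbol) met by the shortest-then-alphabetical prefix, trying targets in increasing order and rejecting any under which an Accept and a Reject string meet in one state with the same remainder; add a state when all current targets are rejected. Accepting states are where Accept strings end.
a: 0a undefined. 0a->0: ok.
b: 0b undefined. 0b->0: no, abaac/c meet in 0 with "c" left. Open state 1: 0b->1.
c: 0c undefined. 0c->0: no, aa/ca meet in 0. 0c->1: ok.
ba: 1a undefined. 1a->0: no, abaac/c meet in 1. 1a->1: ok.
bb: 1b undefined. 1b->0: no, aa/cb meet in 0. 1b->1: ok.
bc: 1c undefined. 1c->0: ok.
All examples now run through 2 states with every (state, symbol) defined. Accept strings end in {0}, Reject strings end in {1}; accept={0}.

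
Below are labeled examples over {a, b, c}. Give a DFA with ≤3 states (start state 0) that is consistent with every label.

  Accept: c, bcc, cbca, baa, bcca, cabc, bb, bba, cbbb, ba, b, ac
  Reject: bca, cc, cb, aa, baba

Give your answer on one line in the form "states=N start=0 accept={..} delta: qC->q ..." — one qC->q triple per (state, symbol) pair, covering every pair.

State merging on the prefix tree: take the shortest (then alphabetical) example prefix whose next move is undefined and point that move at state 0, else 1, else 2, ...; a target is out if some Accept/Reject pair would then sit in one state with the same input left (inseparable). If every existing state is out, open a new one.
a: 0a undefined. 0a->0: ok.
b: 0b undefined. 0b->0: no, bcc/cc meet in 0 with "cc" left. Open state 1: 0b->1.
c: 0c undefined. 0c->0: no, c/cc meet in 0. 0c->1: no, bb/cb meet in 1 with "b" left. Open state 2: 0c->2.
ba: 1a undefined. 1a->0: no, baa/aa meet in 0. 1a->1: no, bba/baba meet in 1 with "ba" left. 1a->2: ok.
bb: 1b undefined. 1b->0: no, bb/aa meet in 0. 1b->1: ok.
bc: 1c undefined. 1c->0: ok.
ca: 2a undefined. 2a->0: no, baa/bca meet in 0. 2a->1: no, cabc/bca meet in 0. 2a->2: ok.
cb: 2b undefined. 2b->0: ok.
cc: 2c undefined. 2c->0: ok.
All examples now run through 3 states with every (state, symbol) defined. Accept strings end in {1,2}, Reject strings end in {0}; accept={1,2}.

states=3 start=0 accept={1,2} delta: 0a->0 0b->1 0c->2 1a->2 1b->1 1c->0 2a->2 2b->0 2c->0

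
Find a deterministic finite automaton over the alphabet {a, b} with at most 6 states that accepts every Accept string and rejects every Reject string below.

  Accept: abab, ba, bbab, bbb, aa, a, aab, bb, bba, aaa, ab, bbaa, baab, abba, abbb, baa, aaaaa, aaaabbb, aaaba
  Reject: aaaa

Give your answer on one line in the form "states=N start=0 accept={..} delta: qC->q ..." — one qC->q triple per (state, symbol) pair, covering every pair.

State merging on the prefix tree: take the shortest (then alphabetical) example prefix whose next move is undefined and point that move at state 0, else 1, else 2, ...; a target is out if some Accept/Reject pair would then sit in one state with the same input left (inseparable). If every existing state is out, open a new one.
a: 0a undefined. 0a->0: no, aa/aaaa meet in 0. Open state 1: 0a->1.
b: 0b undefined. 0b->0: ok.
aa: 1a undefined. 1a->0: no, bbb/aaaa meet in 0. 1a->1: no, ba/aaaa meet in 1. Open state 2: 1a->2.
ab: 1b undefined. 1b->0: ok.
aaa: 2a undefined. 2a->0: no, ba/aaaa meet in 1. 2a->1: no, aa/aaaa meet in 2. 2a->2: no, aa/aaaa meet in 2. Open state 3: 2a->3.
aab: 2b undefined. 2b->0: ok.
aaaa: 3a undefined. 3a->0: no, abab/aaaa meet in 0. 3a->1: no, ba/aaaa meet in 1. 3a->2: no, aa/aaaa meet in 2. 3a->3: no, aaa/aaaa meet in 3. Open state 4: 3a->4.
aaab: 3b undefined. 3b->0: ok.
aaaaa: 4a undefined. 4a->0: ok.
aaaab: 4b undefined. 4b->0: ok.
All examples now run through 5 states with every (state, symbol) defined. Accept strings end in {0,1,2,3}, Reject strings end in {4}; accept={0,1,2,3}.

states=5 start=0 accept={0,1,2,3} delta: 0a->1 0b->0 1a->2 1b->0 2a->3 2b->0 3a->4 3b->0 4a->0 4b->0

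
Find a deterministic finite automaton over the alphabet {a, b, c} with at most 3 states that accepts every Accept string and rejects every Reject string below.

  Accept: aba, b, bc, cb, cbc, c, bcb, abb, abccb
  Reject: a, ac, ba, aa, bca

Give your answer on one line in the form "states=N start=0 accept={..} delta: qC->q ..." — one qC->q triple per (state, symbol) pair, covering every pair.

states=3 start=0 accept={0} delta: 0a->1 0b->0 0c->0 1a->1 1b->2 1c->1 2a->0 2b->0 2c->0

Grow the machine one transition at a time. Run the examples from 0; the earliest place one falls off (shortest prefix, ties alphabetical) gets sent to the lowest-numbered state that keeps every Accept/Reject pair distinguishable — a pair clashes when both reach the same state with identical unread suffix — and to a fresh state only if none does.
a: 0a undefined. 0a->0: no, aba/ba meet in 0 with "ba" left. Open state 1: 0a->1.
b: 0b undefined. 0b->0: ok.
c: 0c undefined. 0c->0: ok.
aa: 1a undefined. 1a->0: no, b/aa meet in 0. 1a->1: ok.
ab: 1b undefined. 1b->0: no, aba/a meet in 1. 1b->1: no, aba/a meet in 1. Open state 2: 1b->2.
ac: 1c undefined. 1c->0: no, b/ac meet in 0. 1c->1: ok.
aba: 2a undefined. 2a->0: ok.
abb: 2b undefined. 2b->0: ok.
abc: 2c undefined. 2c->0: ok.
All examples now run through 3 states with every (state, symbol) defined. Accept strings end in {0}, Reject strings end in {1}; accept={0}.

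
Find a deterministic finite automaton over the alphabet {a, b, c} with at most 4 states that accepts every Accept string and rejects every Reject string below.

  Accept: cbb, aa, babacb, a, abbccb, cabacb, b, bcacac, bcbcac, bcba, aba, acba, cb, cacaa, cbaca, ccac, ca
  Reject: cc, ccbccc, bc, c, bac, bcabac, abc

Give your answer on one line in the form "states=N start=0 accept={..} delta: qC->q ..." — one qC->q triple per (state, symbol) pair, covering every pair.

states=3 start=0 accept={0,2} delta: 0a->0 0b->0 0c->1 1a->2 1b->0 1c->1 2a->2 2b->0 2c->2

State merging on the prefix tree: take the shortest (then alphabetical) example prefix whose next move is undefined and point that move at state 0, else 1, else 2, ...; a target is out if some Accept/Reject pair would then sit in one state with the same input left (inseparable). If every existing state is out, open a new one.
a: 0a undefined. 0a->0: ok.
b: 0b undefined. 0b->0: ok.
c: 0c undefined. 0c->0: no, cbb/cc meet in 0. Open state 1: 0c->1.
ca: 1a undefined. 1a->0: no, bcacac/bc meet in 1. 1a->1: no, ca/bc meet in 1. Open state 2: 1a->2.
cb: 1b undefined. 1b->0: ok.
cc: 1c undefined. 1c->0: no, cbb/cc meet in 0. 1c->1: ok.
cab: 2b undefined. 2b->0: ok.
cac: 2c undefined. 2c->0: no, bcacac/cc meet in 1. 2c->1: no, bcacac/cc meet in 1. 2c->2: ok.
caca: 2a undefined. 2a->0: no, bcacac/cc meet in 1. 2a->1: no, bcacac/cc meet in 1. 2a->2: ok.
All examples now run through 3 states with every (state, symbol) defined. Accept strings end in {0,2}, Reject strings end in {1}; accept={0,2}.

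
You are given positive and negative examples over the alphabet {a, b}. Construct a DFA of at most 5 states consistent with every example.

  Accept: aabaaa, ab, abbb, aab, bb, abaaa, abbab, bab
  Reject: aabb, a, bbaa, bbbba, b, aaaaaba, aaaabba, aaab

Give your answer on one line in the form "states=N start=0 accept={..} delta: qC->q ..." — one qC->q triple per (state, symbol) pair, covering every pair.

State merging on the prefix tree: take the shortest (then alphabetical) example prefix whose next move is undefined and point that move at state 0, else 1, else 2, ...; a target is out if some Accept/Reject pair would then sit in one state with the same input left (inseparable). If every existing state is out, open a new one.
a: 0a undefined. 0a->0: no, ab/b meet in 0 with "b" left. Open state 1: 0a->1.
b: 0b undefined. 0b->0: no, bb/b meet in 0. 0b->1: ok.
aa: 1a undefined. 1a->0: no, ab/aabb meet in 1 with "b" left. 1a->1: no, ab/aaab meet in 1 with "b" left. Open state 2: 1a->2.
ab: 1b undefined. 1b->0: ok.
aaa: 2a undefined. 2a->0: ok.
aab: 2b undefined. 2b->0: ok.
All examples now run through 3 states with every (state, symbol) defined. Accept strings end in {0}, Reject strings end in {1,2}; accept={0}.

states=3 start=0 accept={0} delta: 0a->1 0b->1 1a->2 1b->0 2a->0 2b->0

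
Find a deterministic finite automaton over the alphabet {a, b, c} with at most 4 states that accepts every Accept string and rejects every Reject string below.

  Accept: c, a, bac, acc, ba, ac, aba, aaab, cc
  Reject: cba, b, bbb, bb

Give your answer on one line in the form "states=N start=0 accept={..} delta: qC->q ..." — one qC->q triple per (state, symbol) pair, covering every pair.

Grow the machine one transition at a time. Run the examples from 0; the earliest place one falls off (shortest prefix, ties alphabetical) gets sent to the lowest-numbered state that keeps every Accept/Reject pair distinguishable — a pair clashes when both reach the same state with identical unread suffix — and to a fresh state only if none does.
a: 0a undefined. 0a->0: no, aaab/b meet in 0 with "b" left. Open state 1: 0a->1.
b: 0b undefined. 0b->0: ok.
c: 0c undefined. 0c->0: no, c/b meet in 0. 0c->1: no, aba/cba meet in 1 with "ba" left. Open state 2: 0c->2.
aa: 1a undefined. 1a->0: ok.
ab: 1b undefined. 1b->0: no, aaab/b meet in 0. 1b->1: no, aba/b meet in 0. 1b->2: ok.
ac: 1c undefined. 1c->0: no, bac/b meet in 0. 1c->1: ok.
cb: 2b undefined. 2b->0: no, a/cba meet in 1. 2b->1: ok.
cc: 2c undefined. 2c->0: no, cc/cba meet in 0. 2c->1: ok.
aba: 2a undefined. 2a->0: no, aba/cba meet in 0. 2a->1: ok.
All examples now run through 3 states with every (state, symbol) defined. Accept strings end in {1,2}, Reject strings end in {0}; accept={1,2}.

states=3 start=0 accept={1,2} delta: 0a->1 0b->0 0c->2 1a->0 1b->2 1c->1 2a->1 2b->1 2c->1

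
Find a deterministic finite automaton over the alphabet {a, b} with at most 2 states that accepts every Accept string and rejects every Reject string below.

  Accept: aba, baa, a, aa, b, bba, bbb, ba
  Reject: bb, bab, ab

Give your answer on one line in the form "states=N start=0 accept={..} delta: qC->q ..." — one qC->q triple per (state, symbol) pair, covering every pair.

states=2 start=0 accept={1} delta: 0a->1 0b->1 1a->1 1b->0

Fold the examples into a partial DFA from state 0: repeatedly fix the first undefined (state, symbol) met by the shortest-then-alphabetical prefix, trying targets in increasing order and rejecting any under which an Accept and a Reject string meet in one state with the same remainder; add a state when all current targets are rejected. Accepting states are where Accept strings end.
a: 0a undefined. 0a->0: no, b/ab meet in 0 with "b" left. Open state 1: 0a->1.
b: 0b undefined. 0b->0: no, b/bb meet in 0. 0b->1: ok.
aa: 1a undefined. 1a->0: no, baa/bab meet in 1. 1a->1: ok.
ab: 1b undefined. 1b->0: ok.
All examples now run through 2 states with every (state, symbol) defined. Accept strings end in {1}, Reject strings end in {0}; accept={1}.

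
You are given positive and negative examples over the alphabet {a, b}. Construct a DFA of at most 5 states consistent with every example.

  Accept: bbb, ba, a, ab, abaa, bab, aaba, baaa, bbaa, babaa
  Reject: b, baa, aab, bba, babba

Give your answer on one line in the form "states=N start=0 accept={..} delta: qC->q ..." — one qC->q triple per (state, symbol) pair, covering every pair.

states=4 start=0 accept={0,1,3} delta: 0a->1 0b->2 1a->0 1b->0 2a->3 2b->3 3a->2 3b->3

Fold the examples into a partial DFA from state 0: repeatedly fix the first undefined (state, symbol) met by the shortest-then-alphabetical prefix, trying targets in increasing order and rejecting any under which an Accept and a Reject string meet in one state with the same remainder; add a state when all current targets are rejected. Accepting states are where Accept strings end.
a: 0a undefined. 0a->0: no, ab/b meet in 0 with "b" left. Open state 1: 0a->1.
b: 0b undefined. 0b->0: no, bbb/b meet in 0. 0b->1: no, a/b meet in 1. Open state 2: 0b->2.
aa: 1a undefined. 1a->0: ok.
ab: 1b undefined. 1b->0: ok.
ba: 2a undefined. 2a->0: no, a/baa meet in 1. 2a->1: no, ba/babba meet in 1. 2a->2: no, ba/b meet in 2. Open state 3: 2a->3.
bb: 2b undefined. 2b->0: no, bbb/b meet in 2. 2b->1: no, bbb/bba meet in 0. 2b->2: no, bbb/b meet in 2. 2b->3: ok.
baa: 3a undefined. 3a->0: no, ab/baa meet in 0. 3a->1: no, a/baa meet in 1. 3a->2: ok.
bab: 3b undefined. 3b->0: no, ba/babba meet in 3. 3b->1: no, bbb/babba meet in 1. 3b->2: no, bbb/b meet in 2. 3b->3: ok.
All examples now run through 4 states with every (state, symbol) defined. Accept strings end in {0,1,3}, Reject strings end in {2}; accept={0,1,3}.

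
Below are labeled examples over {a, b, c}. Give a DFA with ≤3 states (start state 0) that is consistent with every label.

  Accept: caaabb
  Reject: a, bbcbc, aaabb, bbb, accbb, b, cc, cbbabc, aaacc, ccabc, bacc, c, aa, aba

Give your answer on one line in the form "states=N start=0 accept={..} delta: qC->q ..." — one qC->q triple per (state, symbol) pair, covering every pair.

states=3 start=0 accept={2} delta: 0a->0 0b->0 0c->1 1a->1 1b->2 1c->0 2a->0 2b->2 2c->0

Grow the machine one transition at a time. Run the examples from 0; the earliest place one falls off (shortest prefix, ties alphabetical) gets sent to the lowest-numbered state that keeps every Accept/Reject pair distinguishable — a pair clashes when both reach the same state with identical unread suffix — and to a fresh state only if none does.
a: 0a undefined. 0a->0: ok.
b: 0b undefined. 0b->0: ok.
c: 0c undefined. 0c->0: no, caaabb/a meet in 0. Open state 1: 0c->1.
ca: 1a undefined. 1a->0: no, caaabb/a meet in 0. 1a->1: ok.
cb: 1b undefined. 1b->0: no, caaabb/a meet in 0. 1b->1: no, caaabb/c meet in 1. Open state 2: 1b->2.
cc: 1c undefined. 1c->0: ok.
cbb: 2b undefined. 2b->0: no, caaabb/a meet in 0. 2b->1: no, caaabb/ccabc meet in 1. 2b->2: ok.
cbba: 2a undefined. 2a->0: ok.
bbcbc: 2c undefined. 2c->0: ok.
All examples now run through 3 states with every (state, symbol) defined. Accept strings end in {2}, Reject strings end in {0,1}; accept={2}.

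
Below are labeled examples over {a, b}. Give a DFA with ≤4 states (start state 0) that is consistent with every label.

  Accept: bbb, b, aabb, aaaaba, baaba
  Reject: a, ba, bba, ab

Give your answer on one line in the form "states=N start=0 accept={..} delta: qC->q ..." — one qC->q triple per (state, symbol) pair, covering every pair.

Grow the machine one transition at a time. Run the examples from 0; the earliest place one falls off (shortest prefix, ties alphabetical) gets sent to the lowest-numbered state that keeps every Accept/Reject pair distinguishable — a pair clashes when both reach the same state with identical unread suffix — and to a fresh state only if none does.
a: 0a undefined. 0a->0: no, b/ab meet in 0 with "b" left. Open state 1: 0a->1.
b: 0b undefined. 0b->0: ok.
aa: 1a undefined. 1a->0: no, aaaaba/a meet in 1. 1a->1: ok.
ab: 1b undefined. 1b->0: no, bbb/ab meet in 0. 1b->1: no, aabb/a meet in 1. Open state 2: 1b->2.
aabb: 2b undefined. 2b->0: ok.
baaba: 2a undefined. 2a->0: ok.
All examples now run through 3 states with every (state, symbol) defined. Accept strings end in {0}, Reject strings end in {1,2}; accept={0}.

states=3 start=0 accept={0} delta: 0a->1 0b->0 1a->1 1b->2 2a->0 2b->0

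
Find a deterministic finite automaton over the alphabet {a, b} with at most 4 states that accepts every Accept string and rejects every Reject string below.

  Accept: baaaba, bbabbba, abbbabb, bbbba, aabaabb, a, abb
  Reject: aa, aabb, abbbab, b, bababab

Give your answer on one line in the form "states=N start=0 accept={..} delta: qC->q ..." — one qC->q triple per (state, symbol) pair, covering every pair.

states=3 start=0 accept={1} delta: 0a->1 0b->0 1a->2 1b->2 2a->1 2b->1

State merging on the prefix tree: take the shortest (then alphabetical) example prefix whose next move is undefined and point that move at state 0, else 1, else 2, ...; a target is out if some Accept/Reject pair would then sit in one state with the same input left (inseparable). If every existing state is out, open a new one.
a: 0a undefined. 0a->0: no, a/aa meet in 0. Open state 1: 0a->1.
b: 0b undefined. 0b->0: ok.
aa: 1a undefined. 1a->0: no, aabaabb/aa meet in 0. 1a->1: no, bbbba/aa meet in 1. Open state 2: 1a->2.
ab: 1b undefined. 1b->0: no, abbbabb/abbbab meet in 0. 1b->1: no, bbabbba/aa meet in 2. 1b->2: ok.
aab: 2b undefined. 2b->0: no, abbbabb/aabb meet in 0. 2b->1: ok.
baaa: 2a undefined. 2a->0: no, bbabbba/abbbab meet in 0. 2a->1: ok.
All examples now run through 3 states with every (state, symbol) defined. Accept strings end in {1}, Reject strings end in {0,2}; accept={1}.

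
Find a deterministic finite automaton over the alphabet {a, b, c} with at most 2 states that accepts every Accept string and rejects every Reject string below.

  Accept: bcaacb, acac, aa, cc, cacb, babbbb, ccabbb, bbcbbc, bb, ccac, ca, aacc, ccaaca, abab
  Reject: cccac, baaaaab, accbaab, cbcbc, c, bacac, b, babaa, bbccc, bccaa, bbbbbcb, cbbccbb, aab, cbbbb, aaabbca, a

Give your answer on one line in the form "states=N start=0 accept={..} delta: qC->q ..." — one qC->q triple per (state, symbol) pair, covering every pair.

states=2 start=0 accept={0} delta: 0a->1 0b->1 0c->1 1a->0 1b->0 1c->0

Grow the machine one transition at a time. Run the examples from 0; the earliest place one falls off (shortest prefix, ties alphabetical) gets sent to the lowest-numbered state that keeps every Accept/Reject pair distinguishable — a pair clashes when both reach the same state with identical unread suffix — and to a fresh state only if none does.
a: 0a undefined. 0a->0: no, aa/a meet in 0. Open state 1: 0a->1.
b: 0b undefined. 0b->0: no, acac/bacac meet in 1 with "cac" left. 0b->1: ok.
c: 0c undefined. 0c->0: no, cc/c meet in 0. 0c->1: ok.
aa: 1a undefined. 1a->0: ok.
ab: 1b undefined. 1b->0: ok.
ac: 1c undefined. 1c->0: ok.
All examples now run through 2 states with every (state, symbol) defined. Accept strings end in {0}, Reject strings end in {1}; accept={0}.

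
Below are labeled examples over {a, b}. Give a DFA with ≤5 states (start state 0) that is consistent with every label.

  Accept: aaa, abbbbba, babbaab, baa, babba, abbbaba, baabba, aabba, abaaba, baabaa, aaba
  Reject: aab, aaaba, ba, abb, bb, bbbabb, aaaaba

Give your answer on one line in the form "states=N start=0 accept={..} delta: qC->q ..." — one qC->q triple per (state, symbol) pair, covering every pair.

states=5 start=0 accept={2,3,4} delta: 0a->1 0b->0 1a->2 1b->3 2a->4 2b->1 3a->3 3b->1 4a->0 4b->4

State merging on the prefix tree: take the shortest (then alphabetical) example prefix whose next move is undefined and point that move at state 0, else 1, else 2, ...; a target is out if some Accept/Reject pair would then sit in one state with the same input left (inseparable). If every existing state is out, open a new one.
a: 0a undefined. 0a->0: no, aaba/aaaba meet in 0 with "ba" left. Open state 1: 0a->1.
b: 0b undefined. 0b->0: ok.
aa: 1a undefined. 1a->0: no, aaa/ba meet in 1. 1a->1: no, aaa/ba meet in 1. Open state 2: 1a->2.
ab: 1b undefined. 1b->0: no, abbbbba/ba meet in 1. 1b->1: no, abaaba/aaaba meet in 2 with "aba" left. 1b->2: no, abaaba/aaaaba meet in 2 with "aaba" left. Open state 3: 1b->3.
aaa: 2a undefined. 2a->0: no, aaa/bb meet in 0. 2a->1: no, aaa/ba meet in 1. 2a->2: no, aaba/aaaba meet in 2 with "ba" left. 2a->3: no, babba/aaaba meet in 3 with "ba" left. Open state 4: 2a->4.
aab: 2b undefined. 2b->0: no, baabba/ba meet in 1. 2b->1: ok.
aba: 3a undefined. 3a->0: no, baabba/bb meet in 0. 3a->1: no, baabba/aab meet in 1. 3a->2: no, abaaba/aaaba meet in 4 with "ba" left. 3a->3: ok.
abb: 3b undefined. 3b->0: no, abbbbba/aab meet in 1. 3b->1: ok.
aaaa: 4a undefined. 4a->0: ok.
aaab: 4b undefined. 4b->0: no, babbaab/bb meet in 0. 4b->1: no, babbaab/aab meet in 1. 4b->2: no, aaa/aaaba meet in 4. 4b->3: no, abbbbba/aaaba meet in 3. 4b->4: ok.
All examples now run through 5 states with every (state, symbol) defined. Accept strings end in {2,3,4}, Reject strings end in {0,1}; accept={2,3,4}.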